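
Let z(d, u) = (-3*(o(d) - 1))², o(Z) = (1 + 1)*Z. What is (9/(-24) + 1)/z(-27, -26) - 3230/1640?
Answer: -3517429/1785960 ≈ -1.9695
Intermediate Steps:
o(Z) = 2*Z
z(d, u) = (3 - 6*d)² (z(d, u) = (-3*(2*d - 1))² = (-3*(-1 + 2*d))² = (3 - 6*d)²)
(9/(-24) + 1)/z(-27, -26) - 3230/1640 = (9/(-24) + 1)/((9*(-1 + 2*(-27))²)) - 3230/1640 = (-1/24*9 + 1)/((9*(-1 - 54)²)) - 3230*1/1640 = (-3/8 + 1)/((9*(-55)²)) - 323/164 = 5/(8*((9*3025))) - 323/164 = (5/8)/27225 - 323/164 = (5/8)*(1/27225) - 323/164 = 1/43560 - 323/164 = -3517429/1785960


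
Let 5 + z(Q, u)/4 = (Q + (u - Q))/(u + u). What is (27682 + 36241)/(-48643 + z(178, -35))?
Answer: -63923/48661 ≈ -1.3136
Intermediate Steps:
z(Q, u) = -18 (z(Q, u) = -20 + 4*((Q + (u - Q))/(u + u)) = -20 + 4*(u/((2*u))) = -20 + 4*(u*(1/(2*u))) = -20 + 4*(1/2) = -20 + 2 = -18)
(27682 + 36241)/(-48643 + z(178, -35)) = (27682 + 36241)/(-48643 - 18) = 63923/(-48661) = 63923*(-1/48661) = -63923/48661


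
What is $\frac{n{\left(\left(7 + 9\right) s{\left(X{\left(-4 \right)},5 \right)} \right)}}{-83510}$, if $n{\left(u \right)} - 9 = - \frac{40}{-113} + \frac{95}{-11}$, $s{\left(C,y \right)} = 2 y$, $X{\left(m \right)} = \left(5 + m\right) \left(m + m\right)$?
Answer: $- \frac{446}{51901465} \approx -8.5932 \cdot 10^{-6}$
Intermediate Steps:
$X{\left(m \right)} = 2 m \left(5 + m\right)$ ($X{\left(m \right)} = \left(5 + m\right) 2 m = 2 m \left(5 + m\right)$)
$n{\left(u \right)} = \frac{892}{1243}$ ($n{\left(u \right)} = 9 + \left(- \frac{40}{-113} + \frac{95}{-11}\right) = 9 + \left(\left(-40\right) \left(- \frac{1}{113}\right) + 95 \left(- \frac{1}{11}\right)\right) = 9 + \left(\frac{40}{113} - \frac{95}{11}\right) = 9 - \frac{10295}{1243} = \frac{892}{1243}$)
$\frac{n{\left(\left(7 + 9\right) s{\left(X{\left(-4 \right)},5 \right)} \right)}}{-83510} = \frac{892}{1243 \left(-83510\right)} = \frac{892}{1243} \left(- \frac{1}{83510}\right) = - \frac{446}{51901465}$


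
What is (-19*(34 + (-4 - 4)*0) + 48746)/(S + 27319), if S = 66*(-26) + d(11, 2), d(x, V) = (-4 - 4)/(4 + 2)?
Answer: 28860/15361 ≈ 1.8788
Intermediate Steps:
d(x, V) = -4/3 (d(x, V) = -8/6 = -8*⅙ = -4/3)
S = -5152/3 (S = 66*(-26) - 4/3 = -1716 - 4/3 = -5152/3 ≈ -1717.3)
(-19*(34 + (-4 - 4)*0) + 48746)/(S + 27319) = (-19*(34 + (-4 - 4)*0) + 48746)/(-5152/3 + 27319) = (-19*(34 - 8*0) + 48746)/(76805/3) = (-19*(34 + 0) + 48746)*(3/76805) = (-19*34 + 48746)*(3/76805) = (-646 + 48746)*(3/76805) = 48100*(3/76805) = 28860/15361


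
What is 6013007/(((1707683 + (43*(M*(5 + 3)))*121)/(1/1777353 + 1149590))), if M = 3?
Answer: 12285939668275169897/3257097126915 ≈ 3.7721e+6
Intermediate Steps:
6013007/(((1707683 + (43*(M*(5 + 3)))*121)/(1/1777353 + 1149590))) = 6013007/(((1707683 + (43*(3*(5 + 3)))*121)/(1/1777353 + 1149590))) = 6013007/(((1707683 + (43*(3*8))*121)/(1/1777353 + 1149590))) = 6013007/(((1707683 + (43*24)*121)/(2043227235271/1777353))) = 6013007/(((1707683 + 1032*121)*(1777353/2043227235271))) = 6013007/(((1707683 + 124872)*(1777353/2043227235271))) = 6013007/((1832555*(1777353/2043227235271))) = 6013007/(3257097126915/2043227235271) = 6013007*(2043227235271/3257097126915) = 12285939668275169897/3257097126915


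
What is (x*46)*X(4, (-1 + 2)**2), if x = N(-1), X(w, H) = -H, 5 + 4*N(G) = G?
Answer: 69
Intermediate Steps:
N(G) = -5/4 + G/4
x = -3/2 (x = -5/4 + (1/4)*(-1) = -5/4 - 1/4 = -3/2 ≈ -1.5000)
(x*46)*X(4, (-1 + 2)**2) = (-3/2*46)*(-(-1 + 2)**2) = -(-69)*1**2 = -(-69) = -69*(-1) = 69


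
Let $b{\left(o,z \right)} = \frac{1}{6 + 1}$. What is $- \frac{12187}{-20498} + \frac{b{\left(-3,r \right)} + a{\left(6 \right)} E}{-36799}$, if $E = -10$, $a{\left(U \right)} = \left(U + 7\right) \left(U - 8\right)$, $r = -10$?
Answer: $\frac{3101959033}{5280141314} \approx 0.58748$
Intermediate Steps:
$a{\left(U \right)} = \left(-8 + U\right) \left(7 + U\right)$ ($a{\left(U \right)} = \left(7 + U\right) \left(-8 + U\right) = \left(-8 + U\right) \left(7 + U\right)$)
$b{\left(o,z \right)} = \frac{1}{7}$
$- \frac{12187}{-20498} + \frac{b{\left(-3,r \right)} + a{\left(6 \right)} E}{-36799} = - \frac{12187}{-20498} + \frac{\frac{1}{7} + \left(-56 + 6^{2} - 6\right) \left(-10\right)}{-36799} = \left(-12187\right) \left(- \frac{1}{20498}\right) + \left(\frac{1}{7} + \left(-56 + 36 - 6\right) \left(-10\right)\right) \left(- \frac{1}{36799}\right) = \frac{12187}{20498} + \left(\frac{1}{7} - -260\right) \left(- \frac{1}{36799}\right) = \frac{12187}{20498} + \left(\frac{1}{7} + 260\right) \left(- \frac{1}{36799}\right) = \frac{12187}{20498} + \frac{1821}{7} \left(- \frac{1}{36799}\right) = \frac{12187}{20498} - \frac{1821}{257593} = \frac{3101959033}{5280141314}$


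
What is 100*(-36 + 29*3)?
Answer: 5100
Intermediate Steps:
100*(-36 + 29*3) = 100*(-36 + 87) = 100*51 = 5100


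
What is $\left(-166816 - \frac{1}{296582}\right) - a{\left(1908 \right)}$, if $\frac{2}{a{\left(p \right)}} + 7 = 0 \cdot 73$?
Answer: $- \frac{346321767227}{2076074} \approx -1.6682 \cdot 10^{5}$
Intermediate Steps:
$a{\left(p \right)} = - \frac{2}{7}$ ($a{\left(p \right)} = \frac{2}{-7 + 0 \cdot 73} = \frac{2}{-7 + 0} = \frac{2}{-7} = 2 \left(- \frac{1}{7}\right) = - \frac{2}{7}$)
$\left(-166816 - \frac{1}{296582}\right) - a{\left(1908 \right)} = \left(-166816 - \frac{1}{296582}\right) - - \frac{2}{7} = \left(-166816 - \frac{1}{296582}\right) + \frac{2}{7} = - \frac{49474622913}{296582} + \frac{2}{7} = - \frac{346321767227}{2076074}$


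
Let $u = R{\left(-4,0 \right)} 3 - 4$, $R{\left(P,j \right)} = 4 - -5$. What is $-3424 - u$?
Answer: $-3447$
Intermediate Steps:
$R{\left(P,j \right)} = 9$ ($R{\left(P,j \right)} = 4 + 5 = 9$)
$u = 23$ ($u = 9 \cdot 3 - 4 = 27 - 4 = 23$)
$-3424 - u = -3424 - 23 = -3447$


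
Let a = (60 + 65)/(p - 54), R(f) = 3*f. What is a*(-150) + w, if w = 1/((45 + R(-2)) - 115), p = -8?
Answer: 712469/2356 ≈ 302.41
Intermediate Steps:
w = -1/76 (w = 1/((45 + 3*(-2)) - 115) = 1/((45 - 6) - 115) = 1/(39 - 115) = 1/(-76) = -1/76 ≈ -0.013158)
a = -125/62 (a = (60 + 65)/(-8 - 54) = 125/(-62) = 125*(-1/62) = -125/62 ≈ -2.0161)
a*(-150) + w = -125/62*(-150) - 1/76 = 9375/31 - 1/76 = 712469/2356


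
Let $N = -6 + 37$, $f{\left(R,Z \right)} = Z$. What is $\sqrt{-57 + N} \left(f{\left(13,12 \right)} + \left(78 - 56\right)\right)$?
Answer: $34 i \sqrt{26} \approx 173.37 i$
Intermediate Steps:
$N = 31$
$\sqrt{-57 + N} \left(f{\left(13,12 \right)} + \left(78 - 56\right)\right) = \sqrt{-57 + 31} \left(12 + \left(78 - 56\right)\right) = \sqrt{-26} \left(12 + 22\right) = i \sqrt{26} \cdot 34 = 34 i \sqrt{26}$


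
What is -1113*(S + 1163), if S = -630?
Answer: -593229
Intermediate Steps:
-1113*(S + 1163) = -1113*(-630 + 1163) = -1113*533 = -593229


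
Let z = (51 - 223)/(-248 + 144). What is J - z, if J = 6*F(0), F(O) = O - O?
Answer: -43/26 ≈ -1.6538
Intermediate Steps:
F(O) = 0
J = 0 (J = 6*0 = 0)
z = 43/26 (z = -172/(-104) = -172*(-1/104) = 43/26 ≈ 1.6538)
J - z = 0 - 1*43/26 = 0 - 43/26 = -43/26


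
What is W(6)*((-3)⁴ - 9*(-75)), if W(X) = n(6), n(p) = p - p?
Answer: 0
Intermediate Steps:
n(p) = 0
W(X) = 0
W(6)*((-3)⁴ - 9*(-75)) = 0*((-3)⁴ - 9*(-75)) = 0*(81 + 675) = 0*756 = 0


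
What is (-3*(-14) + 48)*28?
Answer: 2520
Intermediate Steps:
(-3*(-14) + 48)*28 = (42 + 48)*28 = 90*28 = 2520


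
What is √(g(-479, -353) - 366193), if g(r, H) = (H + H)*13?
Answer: I*√375371 ≈ 612.68*I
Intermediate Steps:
g(r, H) = 26*H (g(r, H) = (2*H)*13 = 26*H)
√(g(-479, -353) - 366193) = √(26*(-353) - 366193) = √(-9178 - 366193) = √(-375371) = I*√375371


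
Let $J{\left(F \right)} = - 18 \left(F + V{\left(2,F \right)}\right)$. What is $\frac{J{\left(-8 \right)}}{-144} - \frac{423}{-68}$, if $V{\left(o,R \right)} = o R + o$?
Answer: $\frac{59}{17} \approx 3.4706$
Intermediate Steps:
$V{\left(o,R \right)} = o + R o$ ($V{\left(o,R \right)} = R o + o = o + R o$)
$J{\left(F \right)} = -36 - 54 F$ ($J{\left(F \right)} = - 18 \left(F + 2 \left(1 + F\right)\right) = - 18 \left(F + \left(2 + 2 F\right)\right) = - 18 \left(2 + 3 F\right) = -36 - 54 F$)
$\frac{J{\left(-8 \right)}}{-144} - \frac{423}{-68} = \frac{-36 - -432}{-144} - \frac{423}{-68} = \left(-36 + 432\right) \left(- \frac{1}{144}\right) - - \frac{423}{68} = 396 \left(- \frac{1}{144}\right) + \frac{423}{68} = - \frac{11}{4} + \frac{423}{68} = \frac{59}{17}$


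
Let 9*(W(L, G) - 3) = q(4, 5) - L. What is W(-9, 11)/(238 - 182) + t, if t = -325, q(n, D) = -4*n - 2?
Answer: -9099/28 ≈ -324.96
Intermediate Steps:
q(n, D) = -2 - 4*n
W(L, G) = 1 - L/9 (W(L, G) = 3 + ((-2 - 4*4) - L)/9 = 3 + ((-2 - 16) - L)/9 = 3 + (-18 - L)/9 = 3 + (-2 - L/9) = 1 - L/9)
W(-9, 11)/(238 - 182) + t = (1 - 1/9*(-9))/(238 - 182) - 325 = (1 + 1)/56 - 325 = 2*(1/56) - 325 = 1/28 - 325 = -9099/28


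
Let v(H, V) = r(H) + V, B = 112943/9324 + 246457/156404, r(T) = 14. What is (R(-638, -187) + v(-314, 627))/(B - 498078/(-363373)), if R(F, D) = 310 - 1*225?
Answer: 48089405573007876/997532437854851 ≈ 48.208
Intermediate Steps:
B = 2495337755/182288862 (B = 112943*(1/9324) + 246457*(1/156404) = 112943/9324 + 246457/156404 = 2495337755/182288862 ≈ 13.689)
v(H, V) = 14 + V
R(F, D) = 85 (R(F, D) = 310 - 225 = 85)
(R(-638, -187) + v(-314, 627))/(B - 498078/(-363373)) = (85 + (14 + 627))/(2495337755/182288862 - 498078/(-363373)) = (85 + 641)/(2495337755/182288862 - 498078*(-1/363373)) = 726/(2495337755/182288862 + 498078/363373) = 726/(997532437854851/66238850651526) = 726*(66238850651526/997532437854851) = 48089405573007876/997532437854851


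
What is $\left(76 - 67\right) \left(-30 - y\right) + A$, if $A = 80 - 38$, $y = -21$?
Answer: $-39$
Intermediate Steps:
$A = 42$
$\left(76 - 67\right) \left(-30 - y\right) + A = \left(76 - 67\right) \left(-30 - -21\right) + 42 = \left(76 - 67\right) \left(-30 + 21\right) + 42 = 9 \left(-9\right) + 42 = -81 + 42 = -39$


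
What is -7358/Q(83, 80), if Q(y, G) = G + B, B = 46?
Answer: -3679/63 ≈ -58.397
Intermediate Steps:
Q(y, G) = 46 + G (Q(y, G) = G + 46 = 46 + G)
-7358/Q(83, 80) = -7358/(46 + 80) = -7358/126 = -7358*1/126 = -3679/63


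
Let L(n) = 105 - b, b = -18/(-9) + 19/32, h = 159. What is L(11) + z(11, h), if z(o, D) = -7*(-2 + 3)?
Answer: 3053/32 ≈ 95.406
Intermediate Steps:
z(o, D) = -7 (z(o, D) = -7*1 = -7)
b = 83/32 (b = -18*(-1/9) + 19*(1/32) = 2 + 19/32 = 83/32 ≈ 2.5938)
L(n) = 3277/32 (L(n) = 105 - 1*83/32 = 105 - 83/32 = 3277/32)
L(11) + z(11, h) = 3277/32 - 7 = 3053/32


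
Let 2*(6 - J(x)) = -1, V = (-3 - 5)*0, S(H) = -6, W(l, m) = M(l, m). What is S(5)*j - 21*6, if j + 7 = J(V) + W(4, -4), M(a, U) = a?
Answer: -147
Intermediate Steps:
W(l, m) = l
V = 0 (V = -8*0 = 0)
J(x) = 13/2 (J(x) = 6 - ½*(-1) = 6 + ½ = 13/2)
j = 7/2 (j = -7 + (13/2 + 4) = -7 + 21/2 = 7/2 ≈ 3.5000)
S(5)*j - 21*6 = -6*7/2 - 21*6 = -21 - 126 = -147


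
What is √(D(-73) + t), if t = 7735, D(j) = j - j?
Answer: √7735 ≈ 87.949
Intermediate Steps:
D(j) = 0
√(D(-73) + t) = √(0 + 7735) = √7735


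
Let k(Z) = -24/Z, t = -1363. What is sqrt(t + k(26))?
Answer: I*sqrt(230503)/13 ≈ 36.931*I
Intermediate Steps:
sqrt(t + k(26)) = sqrt(-1363 - 24/26) = sqrt(-1363 - 24*1/26) = sqrt(-1363 - 12/13) = sqrt(-17731/13) = I*sqrt(230503)/13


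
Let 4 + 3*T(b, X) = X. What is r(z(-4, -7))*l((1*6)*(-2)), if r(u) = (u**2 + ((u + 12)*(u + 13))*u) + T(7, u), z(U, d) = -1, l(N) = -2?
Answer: 796/3 ≈ 265.33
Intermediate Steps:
T(b, X) = -4/3 + X/3
r(u) = -4/3 + u**2 + u/3 + u*(12 + u)*(13 + u) (r(u) = (u**2 + ((u + 12)*(u + 13))*u) + (-4/3 + u/3) = (u**2 + ((12 + u)*(13 + u))*u) + (-4/3 + u/3) = (u**2 + u*(12 + u)*(13 + u)) + (-4/3 + u/3) = -4/3 + u**2 + u/3 + u*(12 + u)*(13 + u))
r(z(-4, -7))*l((1*6)*(-2)) = (-4/3 + (-1)**3 + 26*(-1)**2 + (469/3)*(-1))*(-2) = (-4/3 - 1 + 26*1 - 469/3)*(-2) = (-4/3 - 1 + 26 - 469/3)*(-2) = -398/3*(-2) = 796/3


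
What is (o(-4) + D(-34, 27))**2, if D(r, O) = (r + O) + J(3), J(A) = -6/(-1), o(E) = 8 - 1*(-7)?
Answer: 196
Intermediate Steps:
o(E) = 15 (o(E) = 8 + 7 = 15)
J(A) = 6 (J(A) = -6*(-1) = 6)
D(r, O) = 6 + O + r (D(r, O) = (r + O) + 6 = (O + r) + 6 = 6 + O + r)
(o(-4) + D(-34, 27))**2 = (15 + (6 + 27 - 34))**2 = (15 - 1)**2 = 14**2 = 196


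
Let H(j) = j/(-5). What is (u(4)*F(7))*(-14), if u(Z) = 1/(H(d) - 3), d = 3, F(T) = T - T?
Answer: 0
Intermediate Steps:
F(T) = 0
H(j) = -j/5 (H(j) = j*(-⅕) = -j/5)
u(Z) = -5/18 (u(Z) = 1/(-⅕*3 - 3) = 1/(-⅗ - 3) = 1/(-18/5) = -5/18)
(u(4)*F(7))*(-14) = -5/18*0*(-14) = 0*(-14) = 0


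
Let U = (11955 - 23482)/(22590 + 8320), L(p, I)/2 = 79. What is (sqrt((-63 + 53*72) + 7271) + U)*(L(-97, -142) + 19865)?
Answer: -230805121/30910 + 80092*sqrt(689) ≈ 2.0949e+6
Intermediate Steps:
L(p, I) = 158 (L(p, I) = 2*79 = 158)
U = -11527/30910 ≈ -0.37292
(sqrt((-63 + 53*72) + 7271) + U)*(L(-97, -142) + 19865) = (sqrt((-63 + 53*72) + 7271) - 11527/30910)*(158 + 19865) = (sqrt((-63 + 3816) + 7271) - 11527/30910)*20023 = (sqrt(3753 + 7271) - 11527/30910)*20023 = (sqrt(11024) - 11527/30910)*20023 = (4*sqrt(689) - 11527/30910)*20023 = (-11527/30910 + 4*sqrt(689))*20023 = -230805121/30910 + 80092*sqrt(689)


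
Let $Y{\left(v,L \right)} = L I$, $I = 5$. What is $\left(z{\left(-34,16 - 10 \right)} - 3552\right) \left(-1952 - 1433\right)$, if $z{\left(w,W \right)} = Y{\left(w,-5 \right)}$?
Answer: $12108145$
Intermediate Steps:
$Y{\left(v,L \right)} = 5 L$ ($Y{\left(v,L \right)} = L 5 = 5 L$)
$z{\left(w,W \right)} = -25$ ($z{\left(w,W \right)} = 5 \left(-5\right) = -25$)
$\left(z{\left(-34,16 - 10 \right)} - 3552\right) \left(-1952 - 1433\right) = \left(-25 - 3552\right) \left(-1952 - 1433\right) = \left(-3577\right) \left(-3385\right) = 12108145$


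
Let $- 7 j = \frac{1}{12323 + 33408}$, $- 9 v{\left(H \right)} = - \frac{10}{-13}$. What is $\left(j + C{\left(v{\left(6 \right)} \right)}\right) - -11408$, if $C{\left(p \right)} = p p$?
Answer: $\frac{49990819039115}{4382081613} \approx 11408.0$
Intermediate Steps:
$v{\left(H \right)} = - \frac{10}{117}$ ($v{\left(H \right)} = - \frac{\left(-10\right) \frac{1}{-13}}{9} = - \frac{\left(-10\right) \left(- \frac{1}{13}\right)}{9} = \left(- \frac{1}{9}\right) \frac{10}{13} = - \frac{10}{117}$)
$C{\left(p \right)} = p^{2}$
$j = - \frac{1}{320117}$ ($j = - \frac{1}{7 \left(12323 + 33408\right)} = - \frac{1}{7 \cdot 45731} = \left(- \frac{1}{7}\right) \frac{1}{45731} = - \frac{1}{320117} \approx -3.1239 \cdot 10^{-6}$)
$\left(j + C{\left(v{\left(6 \right)} \right)}\right) - -11408 = \left(- \frac{1}{320117} + \left(- \frac{10}{117}\right)^{2}\right) - -11408 = \left(- \frac{1}{320117} + \frac{100}{13689}\right) + 11408 = \frac{31998011}{4382081613} + 11408 = \frac{49990819039115}{4382081613}$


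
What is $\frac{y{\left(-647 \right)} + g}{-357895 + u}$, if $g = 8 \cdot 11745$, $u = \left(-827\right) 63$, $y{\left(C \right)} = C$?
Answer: $- \frac{93313}{409996} \approx -0.22759$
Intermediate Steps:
$u = -52101$
$g = 93960$
$\frac{y{\left(-647 \right)} + g}{-357895 + u} = \frac{-647 + 93960}{-357895 - 52101} = \frac{93313}{-409996} = 93313 \left(- \frac{1}{409996}\right) = - \frac{93313}{409996}$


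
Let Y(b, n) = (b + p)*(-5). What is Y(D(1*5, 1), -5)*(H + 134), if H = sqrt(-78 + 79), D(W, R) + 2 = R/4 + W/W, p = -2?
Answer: 7425/4 ≈ 1856.3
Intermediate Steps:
D(W, R) = -1 + R/4 (D(W, R) = -2 + (R/4 + W/W) = -2 + (R*(1/4) + 1) = -2 + (R/4 + 1) = -2 + (1 + R/4) = -1 + R/4)
Y(b, n) = 10 - 5*b (Y(b, n) = (b - 2)*(-5) = (-2 + b)*(-5) = 10 - 5*b)
H = 1 (H = sqrt(1) = 1)
Y(D(1*5, 1), -5)*(H + 134) = (10 - 5*(-1 + (1/4)*1))*(1 + 134) = (10 - 5*(-1 + 1/4))*135 = (10 - 5*(-3/4))*135 = (10 + 15/4)*135 = (55/4)*135 = 7425/4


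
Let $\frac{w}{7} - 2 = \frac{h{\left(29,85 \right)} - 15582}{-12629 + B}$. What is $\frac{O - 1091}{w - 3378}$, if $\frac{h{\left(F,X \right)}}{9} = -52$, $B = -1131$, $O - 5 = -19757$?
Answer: $\frac{28679968}{4617629} \approx 6.211$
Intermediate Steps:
$O = -19752$ ($O = 5 - 19757 = -19752$)
$h{\left(F,X \right)} = -468$ ($h{\left(F,X \right)} = 9 \left(-52\right) = -468$)
$w = \frac{30499}{1376}$ ($w = 14 + 7 \frac{-468 - 15582}{-12629 - 1131} = 14 + 7 \left(- \frac{16050}{-13760}\right) = 14 + 7 \left(\left(-16050\right) \left(- \frac{1}{13760}\right)\right) = 14 + 7 \cdot \frac{1605}{1376} = 14 + \frac{11235}{1376} = \frac{30499}{1376} \approx 22.165$)
$\frac{O - 1091}{w - 3378} = \frac{-19752 - 1091}{\frac{30499}{1376} - 3378} = - \frac{20843}{\frac{30499}{1376} + \left(-8954 + 5576\right)} = - \frac{20843}{\frac{30499}{1376} - 3378} = - \frac{20843}{- \frac{4617629}{1376}} = \left(-20843\right) \left(- \frac{1376}{4617629}\right) = \frac{28679968}{4617629}$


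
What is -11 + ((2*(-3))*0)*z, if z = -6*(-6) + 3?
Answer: -11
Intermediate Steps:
z = 39 (z = 36 + 3 = 39)
-11 + ((2*(-3))*0)*z = -11 + ((2*(-3))*0)*39 = -11 - 6*0*39 = -11 + 0*39 = -11 + 0 = -11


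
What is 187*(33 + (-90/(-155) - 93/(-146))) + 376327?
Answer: 1732216505/4526 ≈ 3.8273e+5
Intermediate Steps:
187*(33 + (-90/(-155) - 93/(-146))) + 376327 = 187*(33 + (-90*(-1/155) - 93*(-1/146))) + 376327 = 187*(33 + (18/31 + 93/146)) + 376327 = 187*(33 + 5511/4526) + 376327 = 187*(154869/4526) + 376327 = 28960503/4526 + 376327 = 1732216505/4526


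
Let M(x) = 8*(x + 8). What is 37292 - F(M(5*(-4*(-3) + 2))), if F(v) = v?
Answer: 36668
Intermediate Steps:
M(x) = 64 + 8*x (M(x) = 8*(8 + x) = 64 + 8*x)
37292 - F(M(5*(-4*(-3) + 2))) = 37292 - (64 + 8*(5*(-4*(-3) + 2))) = 37292 - (64 + 8*(5*(12 + 2))) = 37292 - (64 + 8*(5*14)) = 37292 - (64 + 8*70) = 37292 - (64 + 560) = 37292 - 1*624 = 37292 - 624 = 36668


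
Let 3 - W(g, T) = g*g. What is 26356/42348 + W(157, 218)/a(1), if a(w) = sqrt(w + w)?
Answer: 6589/10587 - 12323*sqrt(2) ≈ -17427.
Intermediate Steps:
W(g, T) = 3 - g**2 (W(g, T) = 3 - g*g = 3 - g**2)
a(w) = sqrt(2)*sqrt(w) (a(w) = sqrt(2*w) = sqrt(2)*sqrt(w))
26356/42348 + W(157, 218)/a(1) = 26356/42348 + (3 - 1*157**2)/((sqrt(2)*sqrt(1))) = 26356*(1/42348) + (3 - 1*24649)/((sqrt(2)*1)) = 6589/10587 + (3 - 24649)/(sqrt(2)) = 6589/10587 - 12323*sqrt(2)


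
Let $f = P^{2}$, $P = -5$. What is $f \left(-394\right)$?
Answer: $-9850$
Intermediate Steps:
$f = 25$ ($f = \left(-5\right)^{2} = 25$)
$f \left(-394\right) = 25 \left(-394\right) = -9850$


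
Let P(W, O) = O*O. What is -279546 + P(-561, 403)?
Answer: -117137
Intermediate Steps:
P(W, O) = O**2
-279546 + P(-561, 403) = -279546 + 403**2 = -279546 + 162409 = -117137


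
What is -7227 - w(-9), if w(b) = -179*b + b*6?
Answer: -8784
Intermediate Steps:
w(b) = -173*b (w(b) = -179*b + 6*b = -173*b)
-7227 - w(-9) = -7227 - (-173)*(-9) = -7227 - 1*1557 = -7227 - 1557 = -8784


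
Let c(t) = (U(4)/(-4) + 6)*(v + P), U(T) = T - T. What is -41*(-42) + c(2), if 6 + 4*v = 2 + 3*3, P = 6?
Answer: 3531/2 ≈ 1765.5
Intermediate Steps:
U(T) = 0
v = 5/4 (v = -3/2 + (2 + 3*3)/4 = -3/2 + (2 + 9)/4 = -3/2 + (1/4)*11 = -3/2 + 11/4 = 5/4 ≈ 1.2500)
c(t) = 87/2 (c(t) = (0/(-4) + 6)*(5/4 + 6) = (0*(-1/4) + 6)*(29/4) = (0 + 6)*(29/4) = 6*(29/4) = 87/2)
-41*(-42) + c(2) = -41*(-42) + 87/2 = 1722 + 87/2 = 3531/2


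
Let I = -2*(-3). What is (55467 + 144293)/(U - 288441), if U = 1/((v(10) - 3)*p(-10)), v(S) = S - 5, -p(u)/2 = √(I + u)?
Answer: -737522869248/1064937094157 - 319616*I/1064937094157 ≈ -0.69255 - 3.0013e-7*I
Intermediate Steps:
I = 6
p(u) = -2*√(6 + u)
v(S) = -5 + S
U = I/8 (U = 1/(((-5 + 10) - 3)*(-2*√(6 - 10))) = 1/((5 - 3)*(-4*I)) = 1/(2*(-4*I)) = 1/(-8*I) = I/8 ≈ 0.125*I)
(55467 + 144293)/(U - 288441) = (55467 + 144293)/(I/8 - 288441) = 199760/(-288441 + I/8) = 199760*(64*(-288441 - I/8)/5324685470785) = 2556928*(-288441 - I/8)/1064937094157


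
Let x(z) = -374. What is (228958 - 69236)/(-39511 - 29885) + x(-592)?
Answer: -13056913/34698 ≈ -376.30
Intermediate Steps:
(228958 - 69236)/(-39511 - 29885) + x(-592) = (228958 - 69236)/(-39511 - 29885) - 374 = 159722/(-69396) - 374 = 159722*(-1/69396) - 374 = -79861/34698 - 374 = -13056913/34698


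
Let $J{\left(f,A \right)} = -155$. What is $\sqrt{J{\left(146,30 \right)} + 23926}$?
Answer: $\sqrt{23771} \approx 154.18$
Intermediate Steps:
$\sqrt{J{\left(146,30 \right)} + 23926} = \sqrt{-155 + 23926} = \sqrt{23771}$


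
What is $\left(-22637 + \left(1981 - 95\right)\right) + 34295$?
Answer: $13544$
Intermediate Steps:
$\left(-22637 + \left(1981 - 95\right)\right) + 34295 = \left(-22637 + 1886\right) + 34295 = -20751 + 34295 = 13544$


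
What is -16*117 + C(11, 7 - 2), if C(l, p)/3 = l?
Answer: -1839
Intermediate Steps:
C(l, p) = 3*l
-16*117 + C(11, 7 - 2) = -16*117 + 3*11 = -1872 + 33 = -1839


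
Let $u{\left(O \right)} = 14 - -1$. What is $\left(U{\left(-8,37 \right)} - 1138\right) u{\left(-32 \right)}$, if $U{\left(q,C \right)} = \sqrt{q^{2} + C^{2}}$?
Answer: $-17070 + 15 \sqrt{1433} \approx -16502.0$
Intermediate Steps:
$u{\left(O \right)} = 15$ ($u{\left(O \right)} = 14 + 1 = 15$)
$U{\left(q,C \right)} = \sqrt{C^{2} + q^{2}}$
$\left(U{\left(-8,37 \right)} - 1138\right) u{\left(-32 \right)} = \left(\sqrt{37^{2} + \left(-8\right)^{2}} - 1138\right) 15 = \left(\sqrt{1369 + 64} - 1138\right) 15 = \left(\sqrt{1433} - 1138\right) 15 = \left(-1138 + \sqrt{1433}\right) 15 = -17070 + 15 \sqrt{1433}$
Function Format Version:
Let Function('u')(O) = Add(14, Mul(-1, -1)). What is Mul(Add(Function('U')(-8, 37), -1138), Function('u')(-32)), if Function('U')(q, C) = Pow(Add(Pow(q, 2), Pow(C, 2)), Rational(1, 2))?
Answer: Add(-17070, Mul(15, Pow(1433, Rational(1, 2)))) ≈ -16502.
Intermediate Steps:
Function('u')(O) = 15 (Function('u')(O) = Add(14, 1) = 15)
Function('U')(q, C) = Pow(Add(Pow(C, 2), Pow(q, 2)), Rational(1, 2))
Mul(Add(Function('U')(-8, 37), -1138), Function('u')(-32)) = Mul(Add(Pow(Add(Pow(37, 2), Pow(-8, 2)), Rational(1, 2)), -1138), 15) = Mul(Add(Pow(Add(1369, 64), Rational(1, 2)), -1138), 15) = Mul(Add(Pow(1433, Rational(1, 2)), -1138), 15) = Mul(Add(-1138, Pow(1433, Rational(1, 2))), 15) = Add(-17070, Mul(15, Pow(1433, Rational(1, 2))))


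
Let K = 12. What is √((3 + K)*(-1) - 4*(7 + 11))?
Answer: I*√87 ≈ 9.3274*I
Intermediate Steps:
√((3 + K)*(-1) - 4*(7 + 11)) = √((3 + 12)*(-1) - 4*(7 + 11)) = √(15*(-1) - 4*18) = √(-15 - 72) = √(-87) = I*√87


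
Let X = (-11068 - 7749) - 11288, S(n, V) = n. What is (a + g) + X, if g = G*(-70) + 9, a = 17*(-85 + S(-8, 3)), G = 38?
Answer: -34337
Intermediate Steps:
a = -1581 (a = 17*(-85 - 8) = 17*(-93) = -1581)
X = -30105 (X = -18817 - 11288 = -30105)
g = -2651 (g = 38*(-70) + 9 = -2660 + 9 = -2651)
(a + g) + X = (-1581 - 2651) - 30105 = -4232 - 30105 = -34337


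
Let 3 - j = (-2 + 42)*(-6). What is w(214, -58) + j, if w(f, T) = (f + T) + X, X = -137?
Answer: 262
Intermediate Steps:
w(f, T) = -137 + T + f (w(f, T) = (f + T) - 137 = (T + f) - 137 = -137 + T + f)
j = 243 (j = 3 - (-2 + 42)*(-6) = 3 - 40*(-6) = 3 - 1*(-240) = 3 + 240 = 243)
w(214, -58) + j = (-137 - 58 + 214) + 243 = 19 + 243 = 262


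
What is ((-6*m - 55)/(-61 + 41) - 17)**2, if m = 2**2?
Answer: 68121/400 ≈ 170.30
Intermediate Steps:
m = 4
((-6*m - 55)/(-61 + 41) - 17)**2 = ((-6*4 - 55)/(-61 + 41) - 17)**2 = ((-24 - 55)/(-20) - 17)**2 = (-79*(-1/20) - 17)**2 = (79/20 - 17)**2 = (-261/20)**2 = 68121/400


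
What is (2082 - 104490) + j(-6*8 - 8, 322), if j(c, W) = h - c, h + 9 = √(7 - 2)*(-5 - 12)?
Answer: -102361 - 17*√5 ≈ -1.0240e+5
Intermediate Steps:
h = -9 - 17*√5 (h = -9 + √(7 - 2)*(-5 - 12) = -9 + √5*(-17) = -9 - 17*√5 ≈ -47.013)
j(c, W) = -9 - c - 17*√5 (j(c, W) = (-9 - 17*√5) - c = -9 - c - 17*√5)
(2082 - 104490) + j(-6*8 - 8, 322) = (2082 - 104490) + (-9 - (-6*8 - 8) - 17*√5) = -102408 + (-9 - (-48 - 8) - 17*√5) = -102408 + (-9 - 1*(-56) - 17*√5) = -102408 + (-9 + 56 - 17*√5) = -102408 + (47 - 17*√5) = -102361 - 17*√5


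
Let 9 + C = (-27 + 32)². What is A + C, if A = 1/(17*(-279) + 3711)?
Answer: 16511/1032 ≈ 15.999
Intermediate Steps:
A = -1/1032 (A = 1/(-4743 + 3711) = 1/(-1032) = -1/1032 ≈ -0.00096899)
C = 16 (C = -9 + (-27 + 32)² = -9 + 5² = -9 + 25 = 16)
A + C = -1/1032 + 16 = 16511/1032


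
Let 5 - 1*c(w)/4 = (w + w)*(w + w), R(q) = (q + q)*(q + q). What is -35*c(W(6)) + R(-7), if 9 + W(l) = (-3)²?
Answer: -504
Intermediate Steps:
R(q) = 4*q² (R(q) = (2*q)*(2*q) = 4*q²)
W(l) = 0 (W(l) = -9 + (-3)² = -9 + 9 = 0)
c(w) = 20 - 16*w² (c(w) = 20 - 4*(w + w)*(w + w) = 20 - 4*2*w*2*w = 20 - 16*w²)
-35*c(W(6)) + R(-7) = -35*(20 - 16*0²) + 4*(-7)² = -35*(20 - 16*0) + 4*49 = -35*(20 + 0) + 196 = -35*20 + 196 = -700 + 196 = -504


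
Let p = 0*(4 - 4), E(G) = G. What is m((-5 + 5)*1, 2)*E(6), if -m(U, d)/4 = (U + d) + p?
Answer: -48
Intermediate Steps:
p = 0 (p = 0*0 = 0)
m(U, d) = -4*U - 4*d (m(U, d) = -4*((U + d) + 0) = -4*(U + d) = -4*U - 4*d)
m((-5 + 5)*1, 2)*E(6) = (-4*(-5 + 5) - 4*2)*6 = (-0 - 8)*6 = (-4*0 - 8)*6 = (0 - 8)*6 = -8*6 = -48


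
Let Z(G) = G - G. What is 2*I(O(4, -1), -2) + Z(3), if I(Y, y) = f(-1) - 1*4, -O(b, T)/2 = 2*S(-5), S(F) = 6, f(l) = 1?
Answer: -6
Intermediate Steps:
O(b, T) = -24 (O(b, T) = -4*6 = -2*12 = -24)
I(Y, y) = -3 (I(Y, y) = 1 - 1*4 = 1 - 4 = -3)
Z(G) = 0
2*I(O(4, -1), -2) + Z(3) = 2*(-3) + 0 = -6 + 0 = -6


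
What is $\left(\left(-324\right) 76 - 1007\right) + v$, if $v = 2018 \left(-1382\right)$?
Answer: $-2814507$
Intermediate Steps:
$v = -2788876$
$\left(\left(-324\right) 76 - 1007\right) + v = \left(\left(-324\right) 76 - 1007\right) - 2788876 = \left(-24624 - 1007\right) - 2788876 = -25631 - 2788876 = -2814507$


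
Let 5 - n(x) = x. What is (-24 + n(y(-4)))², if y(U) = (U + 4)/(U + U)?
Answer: 361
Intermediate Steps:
y(U) = (4 + U)/(2*U) (y(U) = (4 + U)/((2*U)) = (4 + U)*(1/(2*U)) = (4 + U)/(2*U))
n(x) = 5 - x
(-24 + n(y(-4)))² = (-24 + (5 - (4 - 4)/(2*(-4))))² = (-24 + (5 - (-1)*0/(2*4)))² = (-24 + (5 - 1*0))² = (-24 + (5 + 0))² = (-24 + 5)² = (-19)² = 361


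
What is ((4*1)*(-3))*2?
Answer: -24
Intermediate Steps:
((4*1)*(-3))*2 = (4*(-3))*2 = -12*2 = -24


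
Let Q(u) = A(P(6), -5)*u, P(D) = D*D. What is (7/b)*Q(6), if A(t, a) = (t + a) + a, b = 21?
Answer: 52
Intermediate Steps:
P(D) = D**2
A(t, a) = t + 2*a (A(t, a) = (a + t) + a = t + 2*a)
Q(u) = 26*u (Q(u) = (6**2 + 2*(-5))*u = (36 - 10)*u = 26*u)
(7/b)*Q(6) = (7/21)*(26*6) = (7*(1/21))*156 = (1/3)*156 = 52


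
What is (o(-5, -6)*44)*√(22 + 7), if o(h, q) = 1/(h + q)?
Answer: -4*√29 ≈ -21.541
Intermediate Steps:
(o(-5, -6)*44)*√(22 + 7) = (44/(-5 - 6))*√(22 + 7) = (44/(-11))*√29 = (-1/11*44)*√29 = -4*√29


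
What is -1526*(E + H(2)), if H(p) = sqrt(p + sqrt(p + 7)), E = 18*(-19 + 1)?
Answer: 494424 - 1526*sqrt(5) ≈ 4.9101e+5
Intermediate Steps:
E = -324 (E = 18*(-18) = -324)
H(p) = sqrt(p + sqrt(7 + p))
-1526*(E + H(2)) = -1526*(-324 + sqrt(2 + sqrt(7 + 2))) = -1526*(-324 + sqrt(2 + sqrt(9))) = -1526*(-324 + sqrt(2 + 3)) = -1526*(-324 + sqrt(5)) = 494424 - 1526*sqrt(5)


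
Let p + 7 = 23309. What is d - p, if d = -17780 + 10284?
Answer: -30798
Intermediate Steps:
p = 23302 (p = -7 + 23309 = 23302)
d = -7496
d - p = -7496 - 1*23302 = -7496 - 23302 = -30798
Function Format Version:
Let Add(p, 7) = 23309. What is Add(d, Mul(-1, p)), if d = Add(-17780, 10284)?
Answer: -30798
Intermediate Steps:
p = 23302 (p = Add(-7, 23309) = 23302)
d = -7496
Add(d, Mul(-1, p)) = Add(-7496, Mul(-1, 23302)) = Add(-7496, -23302) = -30798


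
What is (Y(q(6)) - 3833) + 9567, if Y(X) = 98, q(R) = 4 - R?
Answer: 5832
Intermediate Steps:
(Y(q(6)) - 3833) + 9567 = (98 - 3833) + 9567 = -3735 + 9567 = 5832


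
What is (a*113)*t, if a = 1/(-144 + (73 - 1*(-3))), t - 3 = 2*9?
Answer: -2373/68 ≈ -34.897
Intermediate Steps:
t = 21 (t = 3 + 2*9 = 3 + 18 = 21)
a = -1/68 (a = 1/(-144 + (73 + 3)) = 1/(-144 + 76) = 1/(-68) = -1/68 ≈ -0.014706)
(a*113)*t = -1/68*113*21 = -113/68*21 = -2373/68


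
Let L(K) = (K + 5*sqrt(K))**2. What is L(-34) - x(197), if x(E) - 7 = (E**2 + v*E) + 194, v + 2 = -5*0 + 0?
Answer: -38310 - 340*I*sqrt(34) ≈ -38310.0 - 1982.5*I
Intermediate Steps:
v = -2 (v = -2 + (-5*0 + 0) = -2 + (0 + 0) = -2 + 0 = -2)
x(E) = 201 + E**2 - 2*E (x(E) = 7 + ((E**2 - 2*E) + 194) = 7 + (194 + E**2 - 2*E) = 201 + E**2 - 2*E)
L(-34) - x(197) = (-34 + 5*sqrt(-34))**2 - (201 + 197**2 - 2*197) = (-34 + 5*(I*sqrt(34)))**2 - (201 + 38809 - 394) = (-34 + 5*I*sqrt(34))**2 - 1*38616 = (-34 + 5*I*sqrt(34))**2 - 38616 = -38616 + (-34 + 5*I*sqrt(34))**2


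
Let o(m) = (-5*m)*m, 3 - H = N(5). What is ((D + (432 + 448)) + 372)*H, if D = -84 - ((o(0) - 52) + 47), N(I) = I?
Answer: -2346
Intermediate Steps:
H = -2 (H = 3 - 1*5 = 3 - 5 = -2)
o(m) = -5*m²
D = -79 (D = -84 - ((-5*0² - 52) + 47) = -84 - ((-5*0 - 52) + 47) = -84 - ((0 - 52) + 47) = -84 - (-52 + 47) = -84 - 1*(-5) = -84 + 5 = -79)
((D + (432 + 448)) + 372)*H = ((-79 + (432 + 448)) + 372)*(-2) = ((-79 + 880) + 372)*(-2) = (801 + 372)*(-2) = 1173*(-2) = -2346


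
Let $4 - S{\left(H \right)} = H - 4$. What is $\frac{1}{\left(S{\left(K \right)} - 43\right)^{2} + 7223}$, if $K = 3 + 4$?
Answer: $\frac{1}{8987} \approx 0.00011127$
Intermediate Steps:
$K = 7$
$S{\left(H \right)} = 8 - H$ ($S{\left(H \right)} = 4 - \left(H - 4\right) = 4 - \left(-4 + H\right) = 8 - H$)
$\frac{1}{\left(S{\left(K \right)} - 43\right)^{2} + 7223} = \frac{1}{\left(\left(8 - 7\right) - 43\right)^{2} + 7223} = \frac{1}{\left(1 - 43\right)^{2} + 7223} = \frac{1}{\left(-42\right)^{2} + 7223} = \frac{1}{1764 + 7223} = \frac{1}{8987}$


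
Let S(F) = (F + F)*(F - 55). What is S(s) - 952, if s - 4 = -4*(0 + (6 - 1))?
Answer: 1320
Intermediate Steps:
s = -16 (s = 4 - 4*(0 + (6 - 1)) = 4 - 4*(0 + 5) = 4 - 4*5 = 4 - 20 = -16)
S(F) = 2*F*(-55 + F) (S(F) = (2*F)*(-55 + F) = 2*F*(-55 + F))
S(s) - 952 = 2*(-16)*(-55 - 16) - 952 = 2*(-16)*(-71) - 952 = 2272 - 952 = 1320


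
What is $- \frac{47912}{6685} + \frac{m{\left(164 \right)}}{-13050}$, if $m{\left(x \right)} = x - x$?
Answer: $- \frac{47912}{6685} \approx -7.1671$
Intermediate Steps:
$m{\left(x \right)} = 0$
$- \frac{47912}{6685} + \frac{m{\left(164 \right)}}{-13050} = - \frac{47912}{6685} + \frac{0}{-13050} = \left(-47912\right) \frac{1}{6685} + 0 \left(- \frac{1}{13050}\right) = - \frac{47912}{6685} + 0 = - \frac{47912}{6685}$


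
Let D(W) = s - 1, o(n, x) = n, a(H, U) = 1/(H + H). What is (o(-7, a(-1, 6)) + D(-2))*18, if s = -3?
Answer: -198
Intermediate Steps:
a(H, U) = 1/(2*H)
D(W) = -4 (D(W) = -3 - 1 = -4)
(o(-7, a(-1, 6)) + D(-2))*18 = (-7 - 4)*18 = -11*18 = -198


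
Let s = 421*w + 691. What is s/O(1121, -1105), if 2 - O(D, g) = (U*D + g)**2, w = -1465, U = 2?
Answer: 616074/1292767 ≈ 0.47655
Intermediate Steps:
O(D, g) = 2 - (g + 2*D)**2 (O(D, g) = 2 - (2*D + g)**2 = 2 - (g + 2*D)**2)
s = -616074 (s = 421*(-1465) + 691 = -616765 + 691 = -616074)
s/O(1121, -1105) = -616074/(2 - (-1105 + 2*1121)**2) = -616074/(2 - (-1105 + 2242)**2) = -616074/(2 - 1*1137**2) = -616074/(2 - 1*1292769) = -616074/(2 - 1292769) = -616074/(-1292767) = -616074*(-1/1292767) = 616074/1292767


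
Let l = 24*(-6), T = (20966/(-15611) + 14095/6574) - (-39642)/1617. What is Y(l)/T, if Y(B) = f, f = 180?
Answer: 1991368758456/280083747035 ≈ 7.1099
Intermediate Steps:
T = 1400418735175/55315798846 (T = (20966*(-1/15611) + 14095*(1/6574)) - (-39642)/1617 = (-20966/15611 + 14095/6574) - 1*(-13214/539) = 82206561/102626714 + 13214/539 = 1400418735175/55315798846 ≈ 25.317)
l = -144
Y(B) = 180
Y(l)/T = 180/(1400418735175/55315798846) = 180*(55315798846/1400418735175) = 1991368758456/280083747035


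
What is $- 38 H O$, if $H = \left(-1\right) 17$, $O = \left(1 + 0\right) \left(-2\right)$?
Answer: $-1292$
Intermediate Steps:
$O = -2$ ($O = 1 \left(-2\right) = -2$)
$H = -17$
$- 38 H O = \left(-38\right) \left(-17\right) \left(-2\right) = 646 \left(-2\right) = -1292$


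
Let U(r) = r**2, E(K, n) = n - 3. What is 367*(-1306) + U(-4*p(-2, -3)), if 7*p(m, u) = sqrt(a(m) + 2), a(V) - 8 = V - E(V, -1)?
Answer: -23485606/49 ≈ -4.7930e+5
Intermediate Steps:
E(K, n) = -3 + n
a(V) = 12 + V (a(V) = 8 + (V - (-3 - 1)) = 8 + (V - 1*(-4)) = 8 + (V + 4) = 8 + (4 + V) = 12 + V)
p(m, u) = sqrt(14 + m)/7 (p(m, u) = sqrt((12 + m) + 2)/7 = sqrt(14 + m)/7)
367*(-1306) + U(-4*p(-2, -3)) = 367*(-1306) + (-4*sqrt(14 - 2)/7)**2 = -479302 + (-4*sqrt(12)/7)**2 = -479302 + (-4*2*sqrt(3)/7)**2 = -479302 + (-8*sqrt(3)/7)**2 = -479302 + 192/49 = -23485606/49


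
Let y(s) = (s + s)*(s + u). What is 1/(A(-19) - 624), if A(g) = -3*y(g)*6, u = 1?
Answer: -1/12936 ≈ -7.7304e-5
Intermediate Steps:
y(s) = 2*s*(1 + s) (y(s) = (s + s)*(s + 1) = (2*s)*(1 + s) = 2*s*(1 + s))
A(g) = -36*g*(1 + g) (A(g) = -6*g*(1 + g)*6 = -36*g*(1 + g))
1/(A(-19) - 624) = 1/(-36*(-19)*(1 - 19) - 624) = 1/(-36*(-19)*(-18) - 624) = 1/(-12312 - 624) = 1/(-12936) = -1/12936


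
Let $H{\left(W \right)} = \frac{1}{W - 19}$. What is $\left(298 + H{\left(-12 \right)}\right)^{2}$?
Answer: $\frac{85322169}{961} \approx 88785.0$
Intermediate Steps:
$H{\left(W \right)} = \frac{1}{-19 + W}$
$\left(298 + H{\left(-12 \right)}\right)^{2} = \left(298 + \frac{1}{-19 - 12}\right)^{2} = \left(298 + \frac{1}{-31}\right)^{2} = \left(298 - \frac{1}{31}\right)^{2} = \left(\frac{9237}{31}\right)^{2} = \frac{85322169}{961}$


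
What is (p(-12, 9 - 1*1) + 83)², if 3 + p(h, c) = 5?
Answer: 7225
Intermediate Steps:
p(h, c) = 2 (p(h, c) = -3 + 5 = 2)
(p(-12, 9 - 1*1) + 83)² = (2 + 83)² = 85² = 7225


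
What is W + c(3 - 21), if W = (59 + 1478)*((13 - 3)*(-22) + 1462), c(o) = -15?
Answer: 1908939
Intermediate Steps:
W = 1908954 (W = 1537*(10*(-22) + 1462) = 1537*(-220 + 1462) = 1537*1242 = 1908954)
W + c(3 - 21) = 1908954 - 15 = 1908939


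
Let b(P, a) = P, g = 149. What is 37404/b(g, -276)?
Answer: 37404/149 ≈ 251.03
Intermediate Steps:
37404/b(g, -276) = 37404/149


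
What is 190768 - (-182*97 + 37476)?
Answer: 170946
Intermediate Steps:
190768 - (-182*97 + 37476) = 190768 - (-17654 + 37476) = 190768 - 1*19822 = 190768 - 19822 = 170946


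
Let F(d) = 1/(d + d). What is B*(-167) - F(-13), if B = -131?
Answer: 568803/26 ≈ 21877.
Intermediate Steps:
F(d) = 1/(2*d)
B*(-167) - F(-13) = -131*(-167) - 1/(2*(-13)) = 21877 - (-1)/(2*13) = 21877 - 1*(-1/26) = 21877 + 1/26 = 568803/26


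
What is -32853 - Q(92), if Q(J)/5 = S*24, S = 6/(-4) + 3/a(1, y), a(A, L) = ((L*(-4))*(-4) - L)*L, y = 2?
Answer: -32679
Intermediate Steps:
a(A, L) = 15*L² (a(A, L) = (-4*L*(-4) - L)*L = (16*L - L)*L = (15*L)*L = 15*L²)
S = -29/20 (S = 6/(-4) + 3/((15*2²)) = 6*(-¼) + 3/((15*4)) = -3/2 + 3/60 = -3/2 + 3*(1/60) = -3/2 + 1/20 = -29/20 ≈ -1.4500)
Q(J) = -174 (Q(J) = 5*(-29/20*24) = 5*(-174/5) = -174)
-32853 - Q(92) = -32853 - 1*(-174) = -32853 + 174 = -32679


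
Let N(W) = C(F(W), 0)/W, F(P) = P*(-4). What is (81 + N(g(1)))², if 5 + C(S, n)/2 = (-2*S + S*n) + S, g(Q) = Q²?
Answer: 6241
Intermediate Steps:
F(P) = -4*P
C(S, n) = -10 - 2*S + 2*S*n (C(S, n) = -10 + 2*((-2*S + S*n) + S) = -10 + 2*(-S + S*n) = -10 + (-2*S + 2*S*n) = -10 - 2*S + 2*S*n)
N(W) = (-10 + 8*W)/W (N(W) = (-10 - (-8)*W + 2*(-4*W)*0)/W = (-10 + 8*W + 0)/W = (-10 + 8*W)/W)
(81 + N(g(1)))² = (81 + (8 - 10/(1²)))² = (81 + (8 - 10/1))² = (81 + (8 - 10*1))² = (81 + (8 - 10))² = (81 - 2)² = 79² = 6241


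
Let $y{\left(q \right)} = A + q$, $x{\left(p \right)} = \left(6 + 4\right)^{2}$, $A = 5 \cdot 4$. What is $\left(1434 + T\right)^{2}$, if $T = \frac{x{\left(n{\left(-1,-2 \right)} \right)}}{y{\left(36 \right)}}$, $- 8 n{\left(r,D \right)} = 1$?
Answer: $\frac{404050201}{196} \approx 2.0615 \cdot 10^{6}$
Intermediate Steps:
$n{\left(r,D \right)} = - \frac{1}{8}$ ($n{\left(r,D \right)} = \left(- \frac{1}{8}\right) 1 = - \frac{1}{8}$)
$A = 20$
$x{\left(p \right)} = 100$ ($x{\left(p \right)} = 10^{2} = 100$)
$y{\left(q \right)} = 20 + q$
$T = \frac{25}{14}$ ($T = \frac{100}{20 + 36} = \frac{100}{56} = 100 \cdot \frac{1}{56} = \frac{25}{14} \approx 1.7857$)
$\left(1434 + T\right)^{2} = \left(1434 + \frac{25}{14}\right)^{2} = \left(\frac{20101}{14}\right)^{2} = \frac{404050201}{196}$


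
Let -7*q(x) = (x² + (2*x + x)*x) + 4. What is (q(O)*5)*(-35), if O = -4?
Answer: 1700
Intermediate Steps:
q(x) = -4/7 - 4*x²/7 (q(x) = -((x² + (2*x + x)*x) + 4)/7 = -((x² + (3*x)*x) + 4)/7 = -((x² + 3*x²) + 4)/7 = -(4*x² + 4)/7 = -(4 + 4*x²)/7 = -4/7 - 4*x²/7)
(q(O)*5)*(-35) = ((-4/7 - 4/7*(-4)²)*5)*(-35) = ((-4/7 - 4/7*16)*5)*(-35) = ((-4/7 - 64/7)*5)*(-35) = -68/7*5*(-35) = -340/7*(-35) = 1700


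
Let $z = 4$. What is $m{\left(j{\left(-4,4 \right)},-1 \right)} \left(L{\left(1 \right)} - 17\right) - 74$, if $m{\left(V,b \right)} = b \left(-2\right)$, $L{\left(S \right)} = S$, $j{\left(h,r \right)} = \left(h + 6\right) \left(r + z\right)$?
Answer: $-106$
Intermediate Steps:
$j{\left(h,r \right)} = \left(4 + r\right) \left(6 + h\right)$ ($j{\left(h,r \right)} = \left(h + 6\right) \left(r + 4\right) = \left(6 + h\right) \left(4 + r\right) = \left(4 + r\right) \left(6 + h\right)$)
$m{\left(V,b \right)} = - 2 b$
$m{\left(j{\left(-4,4 \right)},-1 \right)} \left(L{\left(1 \right)} - 17\right) - 74 = \left(-2\right) \left(-1\right) \left(1 - 17\right) - 74 = 2 \left(-16\right) - 74 = -32 - 74 = -106$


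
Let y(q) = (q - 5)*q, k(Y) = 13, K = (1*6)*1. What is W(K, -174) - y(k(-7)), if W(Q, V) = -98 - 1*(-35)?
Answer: -167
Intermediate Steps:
K = 6 (K = 6*1 = 6)
W(Q, V) = -63 (W(Q, V) = -98 + 35 = -63)
y(q) = q*(-5 + q) (y(q) = (-5 + q)*q = q*(-5 + q))
W(K, -174) - y(k(-7)) = -63 - 13*(-5 + 13) = -63 - 13*8 = -63 - 1*104 = -63 - 104 = -167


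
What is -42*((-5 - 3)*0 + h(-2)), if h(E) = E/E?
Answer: -42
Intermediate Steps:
h(E) = 1
-42*((-5 - 3)*0 + h(-2)) = -42*((-5 - 3)*0 + 1) = -42*(-8*0 + 1) = -42*(0 + 1) = -42*1 = -42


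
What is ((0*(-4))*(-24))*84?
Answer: 0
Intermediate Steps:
((0*(-4))*(-24))*84 = (0*(-24))*84 = 0*84 = 0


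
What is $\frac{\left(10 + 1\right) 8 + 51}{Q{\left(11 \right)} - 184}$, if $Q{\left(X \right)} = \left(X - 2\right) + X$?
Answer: $- \frac{139}{164} \approx -0.84756$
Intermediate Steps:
$Q{\left(X \right)} = -2 + 2 X$ ($Q{\left(X \right)} = \left(-2 + X\right) + X = -2 + 2 X$)
$\frac{\left(10 + 1\right) 8 + 51}{Q{\left(11 \right)} - 184} = \frac{\left(10 + 1\right) 8 + 51}{\left(-2 + 2 \cdot 11\right) - 184} = \frac{11 \cdot 8 + 51}{\left(-2 + 22\right) - 184} = \frac{88 + 51}{20 - 184} = \frac{139}{-164} = 139 \left(- \frac{1}{164}\right) = - \frac{139}{164}$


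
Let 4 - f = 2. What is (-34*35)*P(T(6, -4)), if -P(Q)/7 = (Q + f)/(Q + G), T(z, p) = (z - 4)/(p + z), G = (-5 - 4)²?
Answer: 12495/41 ≈ 304.76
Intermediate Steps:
f = 2 (f = 4 - 1*2 = 4 - 2 = 2)
G = 81 (G = (-9)² = 81)
T(z, p) = (-4 + z)/(p + z)
P(Q) = -7*(2 + Q)/(81 + Q) (P(Q) = -7*(Q + 2)/(Q + 81) = -7*(2 + Q)/(81 + Q))
(-34*35)*P(T(6, -4)) = (-34*35)*(7*(-2 - (-4 + 6)/(-4 + 6))/(81 + (-4 + 6)/(-4 + 6))) = -8330*(-2 - 2/2)/(81 + 2/2) = -8330*(-2 - 2/2)/(81 + (½)*2) = -8330*(-2 - 1*1)/(81 + 1) = -8330*(-2 - 1)/82 = -8330*(-3)/82 = -1190*(-21/82) = 12495/41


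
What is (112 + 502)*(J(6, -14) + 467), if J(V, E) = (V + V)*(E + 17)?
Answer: 308842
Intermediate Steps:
J(V, E) = 2*V*(17 + E) (J(V, E) = (2*V)*(17 + E) = 2*V*(17 + E))
(112 + 502)*(J(6, -14) + 467) = (112 + 502)*(2*6*(17 - 14) + 467) = 614*(2*6*3 + 467) = 614*(36 + 467) = 614*503 = 308842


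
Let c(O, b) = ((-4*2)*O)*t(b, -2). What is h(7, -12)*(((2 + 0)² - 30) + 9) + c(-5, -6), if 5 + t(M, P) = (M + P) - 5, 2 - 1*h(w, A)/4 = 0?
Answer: -856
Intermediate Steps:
h(w, A) = 8 (h(w, A) = 8 - 4*0 = 8 + 0 = 8)
t(M, P) = -10 + M + P (t(M, P) = -5 + ((M + P) - 5) = -5 + (-5 + M + P) = -10 + M + P)
c(O, b) = -8*O*(-12 + b) (c(O, b) = ((-4*2)*O)*(-10 + b - 2) = (-8*O)*(-12 + b) = -8*O*(-12 + b))
h(7, -12)*(((2 + 0)² - 30) + 9) + c(-5, -6) = 8*(((2 + 0)² - 30) + 9) + 8*(-5)*(12 - 1*(-6)) = 8*((2² - 30) + 9) + 8*(-5)*(12 + 6) = 8*((4 - 30) + 9) + 8*(-5)*18 = 8*(-26 + 9) - 720 = 8*(-17) - 720 = -136 - 720 = -856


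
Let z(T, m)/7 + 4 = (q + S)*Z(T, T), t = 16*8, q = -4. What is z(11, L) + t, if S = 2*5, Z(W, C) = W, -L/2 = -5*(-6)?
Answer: 562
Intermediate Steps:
L = -60 (L = -(-10)*(-6) = -2*30 = -60)
S = 10
t = 128
z(T, m) = -28 + 42*T (z(T, m) = -28 + 7*((-4 + 10)*T) = -28 + 7*(6*T) = -28 + 42*T)
z(11, L) + t = (-28 + 42*11) + 128 = (-28 + 462) + 128 = 434 + 128 = 562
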